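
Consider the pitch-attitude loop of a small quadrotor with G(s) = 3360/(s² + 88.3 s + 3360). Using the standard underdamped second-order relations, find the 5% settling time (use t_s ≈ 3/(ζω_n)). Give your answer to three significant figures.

t_s ≈ 0.0680 s

ω_n = √3360 = 58.0 rad/s; ζ = 88.3/(2·58.0) = 0.762.
t_s ≈ 3/(ζω_n) = 3/(0.762·58.0) = 0.0680 s.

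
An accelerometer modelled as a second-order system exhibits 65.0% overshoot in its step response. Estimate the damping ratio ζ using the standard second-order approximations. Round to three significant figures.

Inverting the overshoot relation: ζ = |ln 0.650|/√(π² + ln²0.650) = 0.136.

ζ ≈ 0.136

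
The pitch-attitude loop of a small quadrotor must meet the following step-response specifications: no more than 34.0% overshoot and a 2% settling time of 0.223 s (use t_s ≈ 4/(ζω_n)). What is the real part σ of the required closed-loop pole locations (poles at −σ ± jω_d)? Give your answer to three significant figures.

σ ≈ 17.9

The settling-time spec alone fixes σ = ζω_n = 4/t_s = 4/0.223 = 17.9.
(Overshoot then fixes ζ = 0.325 and hence ω_d = σ·√(1−ζ²)/ζ = 52.2 rad/s.)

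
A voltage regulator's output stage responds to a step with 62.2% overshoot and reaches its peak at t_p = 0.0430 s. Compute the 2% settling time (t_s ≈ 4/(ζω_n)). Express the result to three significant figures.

ζ from %OS: ζ = |ln 0.622|/√(π²+ln²0.622) = 0.149.
t_p = π/ω_d ⇒ ω_d = 73.1 rad/s; then ω_n = ω_d/√(1−ζ²) = 73.9 rad/s.
t_s ≈ 4/(ζω_n) = 4/(0.149·73.9) = 0.362 s.

t_s ≈ 0.362 s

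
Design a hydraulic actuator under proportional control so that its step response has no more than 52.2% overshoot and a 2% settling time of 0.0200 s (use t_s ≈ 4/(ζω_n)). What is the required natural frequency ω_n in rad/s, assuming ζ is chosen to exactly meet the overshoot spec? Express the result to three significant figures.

Inverting the overshoot relation: ζ = |ln 0.522|/√(π² + ln²0.522) = 0.203.
Then ω_n = 4/(ζ t_s) = 4/(0.203 × 0.0200) = 987 rad/s.

ω_n ≈ 987 rad/s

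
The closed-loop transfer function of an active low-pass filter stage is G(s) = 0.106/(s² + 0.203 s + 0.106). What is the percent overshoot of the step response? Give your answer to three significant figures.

ω_n = √0.106 = 0.326 rad/s; ζ = 0.203/(2·0.326) = 0.312.
Overshoot: exp(−π·0.312/√(1−0.312²)) = 0.357, i.e. 35.7%.

%OS ≈ 35.7%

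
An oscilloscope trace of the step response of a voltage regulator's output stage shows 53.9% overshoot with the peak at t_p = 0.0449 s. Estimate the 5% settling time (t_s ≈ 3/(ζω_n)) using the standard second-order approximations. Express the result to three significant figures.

t_s ≈ 0.218 s

From the overshoot, ζ = −ln(OS)/√(π²+ln²(OS)) = 0.193.
t_p = π/ω_d ⇒ ω_d = 70.0 rad/s; then ω_n = ω_d/√(1−ζ²) = 71.3 rad/s.
t_s ≈ 3/(ζω_n) = 3/(0.193·71.3) = 0.218 s.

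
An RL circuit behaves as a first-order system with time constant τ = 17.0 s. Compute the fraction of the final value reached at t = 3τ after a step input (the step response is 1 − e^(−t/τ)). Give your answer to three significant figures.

y/y_∞ ≈ 0.950

y(t)/y_∞ = 1 − e^(−t/τ) = 1 − e^(−3) = 1 − e^(−3.00) = 0.950.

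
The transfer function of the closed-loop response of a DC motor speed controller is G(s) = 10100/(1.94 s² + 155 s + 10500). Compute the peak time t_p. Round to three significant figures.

t_p ≈ 0.0509 s

Dividing through by 1.94: denominator becomes s² + 79.90 s + 5412.
So ω_n = √5412 = 73.6 rad/s and ζ = 79.90/(2·73.6) = 0.543.
ω_d = 73.6·√(1 − 0.543²) = 61.8 rad/s. t_p = π/ω_d = 0.0509 s.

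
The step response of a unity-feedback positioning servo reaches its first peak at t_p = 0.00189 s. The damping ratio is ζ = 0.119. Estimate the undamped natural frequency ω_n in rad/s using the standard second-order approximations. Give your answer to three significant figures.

Peak time t_p = π/ω_d, so ω_d = π/t_p = π/0.00189 = 1660 rad/s.
ω_n = ω_d/√(1−ζ²) = 1660/√0.986 = 1670 rad/s.

ω_n ≈ 1670 rad/s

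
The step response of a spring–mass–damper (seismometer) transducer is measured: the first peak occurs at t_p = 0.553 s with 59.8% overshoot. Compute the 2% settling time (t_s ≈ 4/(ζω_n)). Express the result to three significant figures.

ζ from %OS: ζ = |ln 0.598|/√(π²+ln²0.598) = 0.162.
t_p = π/ω_d ⇒ ω_d = 5.68 rad/s; then ω_n = ω_d/√(1−ζ²) = 5.76 rad/s.
t_s ≈ 4/(ζω_n) = 4/(0.162·5.76) = 4.30 s.

t_s ≈ 4.30 s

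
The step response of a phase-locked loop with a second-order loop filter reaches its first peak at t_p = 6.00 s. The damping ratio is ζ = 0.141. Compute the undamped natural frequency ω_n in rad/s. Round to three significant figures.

ω_n ≈ 0.529 rad/s

Peak time t_p = π/ω_d, so ω_d = π/t_p = π/6.00 = 0.524 rad/s.
ω_n = ω_d/√(1−ζ²) = 0.524/√0.980 = 0.529 rad/s.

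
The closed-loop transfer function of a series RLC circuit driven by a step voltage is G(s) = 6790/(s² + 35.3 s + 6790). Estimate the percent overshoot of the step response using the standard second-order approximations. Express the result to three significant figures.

Comparing the denominator to s² + 2ζω_n s + ω_n²: ω_n = √6790 = 82.4 rad/s, and 2ζω_n = 35.3 so ζ = 35.3/(2·82.4) = 0.214.
%OS = 100·exp(−πζ/√(1−ζ²)) = 50.2%.

%OS ≈ 50.2%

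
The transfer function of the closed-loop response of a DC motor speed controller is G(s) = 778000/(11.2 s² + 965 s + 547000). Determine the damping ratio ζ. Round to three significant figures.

Dividing through by 11.2: denominator becomes s² + 86.16 s + 48840.
So ω_n = √48840 = 221 rad/s and ζ = 86.16/(2·221) = 0.195.

ζ ≈ 0.195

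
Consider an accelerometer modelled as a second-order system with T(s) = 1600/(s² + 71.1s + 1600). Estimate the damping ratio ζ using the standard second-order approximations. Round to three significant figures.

ζ ≈ 0.889

Comparing the denominator to s² + 2ζω_n s + ω_n²: ω_n = √1600 = 40.0 rad/s, and 2ζω_n = 71.1 so ζ = 71.1/(2·40.0) = 0.889.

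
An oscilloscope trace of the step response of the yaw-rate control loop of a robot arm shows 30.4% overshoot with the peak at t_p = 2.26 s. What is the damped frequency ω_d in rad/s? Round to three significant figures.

t_p = π/ω_d, so ω_d = π/2.26 = 1.39 rad/s.

ω_d ≈ 1.39 rad/s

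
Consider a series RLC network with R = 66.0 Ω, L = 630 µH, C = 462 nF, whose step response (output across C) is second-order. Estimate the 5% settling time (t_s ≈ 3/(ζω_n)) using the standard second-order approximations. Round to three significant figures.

For a series RLC circuit (capacitor voltage as output), ω_n = 1/√(LC) = 1/√(630 µH · 462 nF) = 58600 rad/s.
ζ = (R/2)·√(C/L) = (66.0/2)·√(462 nF/630 µH) = 0.894.
t_s ≈ 3/(ζω_n) = 0.0000573 s.

t_s ≈ 0.0000573 s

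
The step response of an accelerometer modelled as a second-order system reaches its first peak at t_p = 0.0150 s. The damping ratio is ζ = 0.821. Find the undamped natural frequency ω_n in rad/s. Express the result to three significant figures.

Peak time t_p = π/ω_d, so ω_d = π/t_p = π/0.0150 = 209 rad/s.
ω_n = ω_d/√(1−ζ²) = 209/√0.326 = 367 rad/s.

ω_n ≈ 367 rad/s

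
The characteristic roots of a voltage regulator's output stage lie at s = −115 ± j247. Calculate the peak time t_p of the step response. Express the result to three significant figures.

t_p ≈ 0.0127 s

t_p = π/ω_d with ω_d = 247 (the imaginary part), so t_p = 0.0127 s.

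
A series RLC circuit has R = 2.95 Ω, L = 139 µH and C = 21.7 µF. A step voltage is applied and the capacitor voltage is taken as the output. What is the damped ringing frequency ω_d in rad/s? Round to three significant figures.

For a series RLC circuit (capacitor voltage as output), ω_n = 1/√(LC) = 1/√(139 µH · 21.7 µF) = 18200 rad/s.
ζ = (R/2)·√(C/L) = (2.95/2)·√(21.7 µF/139 µH) = 0.583.
ω_d = 18200·√(1 − 0.583²) = 14800 rad/s.

ω_d ≈ 14800 rad/s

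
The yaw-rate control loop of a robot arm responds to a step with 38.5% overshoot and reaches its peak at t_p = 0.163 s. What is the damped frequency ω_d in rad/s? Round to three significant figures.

ω_d ≈ 19.3 rad/s

t_p = π/ω_d, so ω_d = π/0.163 = 19.3 rad/s.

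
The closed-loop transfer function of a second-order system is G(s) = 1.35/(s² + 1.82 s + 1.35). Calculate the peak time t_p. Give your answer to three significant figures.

Matching coefficients with s² + 2ζω_n s + ω_n² gives ω_n² = 1.35 ⇒ ω_n = 1.16 rad/s, and ζ = 1.82/(2ω_n) = 0.783.
ω_d = 1.16·√(1 − 0.783²) = 0.722 rad/s. Then t_p = π/ω_d = 4.35 s.

t_p ≈ 4.35 s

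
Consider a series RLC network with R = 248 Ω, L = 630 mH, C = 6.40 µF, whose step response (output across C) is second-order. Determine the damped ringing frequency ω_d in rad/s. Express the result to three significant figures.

ω_d ≈ 457 rad/s

For a series RLC circuit (capacitor voltage as output), ω_n = 1/√(LC) = 1/√(630 mH · 6.40 µF) = 498 rad/s.
ζ = (R/2)·√(C/L) = (248/2)·√(6.40 µF/630 mH) = 0.395.
ω_d = 498·√(1 − 0.395²) = 457 rad/s.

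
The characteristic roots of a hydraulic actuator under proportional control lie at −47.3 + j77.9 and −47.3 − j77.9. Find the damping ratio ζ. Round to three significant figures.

The poles are at −σ ± jω_d with σ = 47.3 and ω_d = 77.9, so ω_n = √(σ²+ω_d²) = 91.1 rad/s and ζ = σ/ω_n = 0.519.

ζ ≈ 0.519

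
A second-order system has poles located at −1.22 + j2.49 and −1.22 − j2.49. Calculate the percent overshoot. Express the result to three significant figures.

%OS ≈ 21.5%

With σ = 1.22, ω_d = 2.49: ω_n = √(σ²+ω_d²) = 2.77 rad/s, ζ = σ/ω_n = 0.440.
%OS = 100·exp(−πζ/√(1−ζ²)) = 21.5%.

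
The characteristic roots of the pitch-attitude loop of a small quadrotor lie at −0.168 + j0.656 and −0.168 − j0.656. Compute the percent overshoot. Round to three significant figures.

%OS ≈ 44.7%

With σ = 0.168, ω_d = 0.656: ω_n = √(σ²+ω_d²) = 0.677 rad/s, ζ = σ/ω_n = 0.248.
Overshoot: exp(−π·0.248/√(1−0.248²)) = 0.447, i.e. 44.7%.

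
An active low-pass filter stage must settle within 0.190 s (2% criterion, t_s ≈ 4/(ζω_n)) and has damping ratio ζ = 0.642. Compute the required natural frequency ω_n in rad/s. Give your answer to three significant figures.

Rearranging t_s ≈ 4/(ζω_n) gives ω_n = 4/(ζ·t_s) = 4/(0.642 × 0.190) = 32.8 rad/s.

ω_n ≈ 32.8 rad/s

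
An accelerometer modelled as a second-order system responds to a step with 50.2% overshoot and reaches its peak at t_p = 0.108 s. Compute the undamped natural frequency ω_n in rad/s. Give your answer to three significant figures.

ζ from %OS: ζ = |ln 0.502|/√(π²+ln²0.502) = 0.214.
From t_p = π/ω_d, ω_d = π/0.108 = 29.1 rad/s, so ω_n = ω_d/√(1−ζ²) = 29.8 rad/s.

ω_n ≈ 29.8 rad/s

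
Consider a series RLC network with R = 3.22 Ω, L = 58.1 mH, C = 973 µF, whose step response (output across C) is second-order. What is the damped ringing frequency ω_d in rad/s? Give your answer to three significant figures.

For a series RLC circuit (capacitor voltage as output), ω_n = 1/√(LC) = 1/√(58.1 mH · 973 µF) = 133 rad/s.
ζ = (R/2)·√(C/L) = (3.22/2)·√(973 µF/58.1 mH) = 0.208.
ω_d = 133·√(1 − 0.208²) = 130 rad/s.

ω_d ≈ 130 rad/s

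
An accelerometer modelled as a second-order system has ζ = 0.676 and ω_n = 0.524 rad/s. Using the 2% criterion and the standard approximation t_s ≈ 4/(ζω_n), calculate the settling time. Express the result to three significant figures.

t_s ≈ 11.3 s

t_s ≈ 4/(ζω_n) = 4/(0.676 × 0.524) = 11.3 s.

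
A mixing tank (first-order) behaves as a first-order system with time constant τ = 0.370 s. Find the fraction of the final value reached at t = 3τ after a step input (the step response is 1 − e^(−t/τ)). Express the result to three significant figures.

y/y_∞ ≈ 0.950

y(t)/y_∞ = 1 − e^(−t/τ) = 1 − e^(−3) = 1 − e^(−3.00) = 0.950.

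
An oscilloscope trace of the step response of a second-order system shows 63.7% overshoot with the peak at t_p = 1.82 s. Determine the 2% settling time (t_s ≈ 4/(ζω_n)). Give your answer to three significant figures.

From the overshoot, ζ = −ln(OS)/√(π²+ln²(OS)) = 0.142.
From t_p = π/ω_d, ω_d = π/1.82 = 1.73 rad/s, so ω_n = ω_d/√(1−ζ²) = 1.74 rad/s.
t_s ≈ 4/(ζω_n) = 4/(0.142·1.74) = 16.1 s.

t_s ≈ 16.1 s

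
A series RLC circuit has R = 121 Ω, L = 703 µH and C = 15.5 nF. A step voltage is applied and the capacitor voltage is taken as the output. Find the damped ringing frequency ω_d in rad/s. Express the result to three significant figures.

ω_d ≈ 290000 rad/s

For a series RLC circuit (capacitor voltage as output), ω_n = 1/√(LC) = 1/√(703 µH · 15.5 nF) = 303000 rad/s.
ζ = (R/2)·√(C/L) = (121/2)·√(15.5 nF/703 µH) = 0.284.
The damped frequency ω_d = ω_n√(1−ζ²) = 290000 rad/s.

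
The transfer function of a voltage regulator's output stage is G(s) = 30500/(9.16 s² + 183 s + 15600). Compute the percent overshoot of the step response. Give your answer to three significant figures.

%OS ≈ 45.7%

Dividing through by 9.16: denominator becomes s² + 19.98 s + 1703.
So ω_n = √1703 = 41.3 rad/s and ζ = 19.98/(2·41.3) = 0.242.
%OS = 100·exp(−πζ/√(1−ζ²)) = 45.7%.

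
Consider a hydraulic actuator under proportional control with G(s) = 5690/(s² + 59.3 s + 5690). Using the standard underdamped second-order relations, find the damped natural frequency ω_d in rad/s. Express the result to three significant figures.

ω_d ≈ 69.4 rad/s

Matching coefficients with s² + 2ζω_n s + ω_n² gives ω_n² = 5690 ⇒ ω_n = 75.4 rad/s, and ζ = 59.3/(2ω_n) = 0.393.
ω_d = ω_n√(1−ζ²) = 69.4 rad/s.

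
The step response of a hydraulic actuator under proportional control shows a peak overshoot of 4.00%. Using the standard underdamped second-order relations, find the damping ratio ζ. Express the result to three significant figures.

From %OS = 100·exp(−πζ/√(1−ζ²)), invert to get ζ = −ln(OS)/√(π² + ln²(OS)) with OS = 0.0400.
−ln 0.0400 = 3.219, so ζ = 3.219/√(π² + 10.36) = 0.716.

ζ ≈ 0.716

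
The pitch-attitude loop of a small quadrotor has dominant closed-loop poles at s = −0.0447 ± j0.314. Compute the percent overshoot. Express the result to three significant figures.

%OS ≈ 63.9%

The poles are at −σ ± jω_d with σ = 0.0447 and ω_d = 0.314, so ω_n = √(σ²+ω_d²) = 0.317 rad/s and ζ = σ/ω_n = 0.141.
Overshoot: exp(−π·0.141/√(1−0.141²)) = 0.639, i.e. 63.9%.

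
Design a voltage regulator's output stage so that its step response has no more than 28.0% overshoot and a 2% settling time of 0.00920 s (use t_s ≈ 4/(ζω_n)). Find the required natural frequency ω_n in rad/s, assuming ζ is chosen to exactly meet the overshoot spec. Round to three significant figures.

From %OS = 100·exp(−πζ/√(1−ζ²)), invert to get ζ = −ln(OS)/√(π² + ln²(OS)) with OS = 0.280.
−ln 0.280 = 1.273, so ζ = 1.273/√(π² + 1.620) = 0.376.
Then ω_n = 4/(ζ t_s) = 4/(0.376 × 0.00920) = 1160 rad/s.

ω_n ≈ 1160 rad/s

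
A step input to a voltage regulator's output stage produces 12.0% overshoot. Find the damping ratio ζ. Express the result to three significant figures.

ζ ≈ 0.559

ζ = −ln(OS)/√(π² + (ln OS)²). With OS = 0.120, ln OS = −2.120 and ζ = 2.120/3.790 = 0.559.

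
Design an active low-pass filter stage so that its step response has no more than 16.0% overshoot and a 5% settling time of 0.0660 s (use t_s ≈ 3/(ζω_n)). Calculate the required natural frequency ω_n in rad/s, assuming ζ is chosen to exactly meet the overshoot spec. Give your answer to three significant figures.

ζ = −ln(OS)/√(π² + (ln OS)²). With OS = 0.160, ln OS = −1.833 and ζ = 1.833/3.637 = 0.504.
Then ω_n = 3/(ζ t_s) = 3/(0.504 × 0.0660) = 90.2 rad/s.

ω_n ≈ 90.2 rad/s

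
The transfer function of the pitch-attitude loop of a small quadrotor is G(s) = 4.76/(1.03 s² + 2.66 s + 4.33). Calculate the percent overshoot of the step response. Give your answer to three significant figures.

%OS ≈ 7.83%

Dividing through by 1.03: denominator becomes s² + 2.583 s + 4.204.
So ω_n = √4.204 = 2.05 rad/s and ζ = 2.583/(2·2.05) = 0.630.
Overshoot: exp(−π·0.630/√(1−0.630²)) = 0.0783, i.e. 7.83%.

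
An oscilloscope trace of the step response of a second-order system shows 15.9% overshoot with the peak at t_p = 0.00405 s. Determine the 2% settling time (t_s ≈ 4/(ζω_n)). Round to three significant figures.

ζ from %OS: ζ = |ln 0.159|/√(π²+ln²0.159) = 0.505.
t_p = π/ω_d ⇒ ω_d = 776 rad/s; then ω_n = ω_d/√(1−ζ²) = 899 rad/s.
t_s ≈ 4/(ζω_n) = 4/(0.505·899) = 0.00881 s.

t_s ≈ 0.00881 s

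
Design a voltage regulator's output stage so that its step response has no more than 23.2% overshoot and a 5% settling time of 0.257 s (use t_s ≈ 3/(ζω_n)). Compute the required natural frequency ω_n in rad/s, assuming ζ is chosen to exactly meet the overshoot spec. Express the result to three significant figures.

Inverting the overshoot relation: ζ = |ln 0.232|/√(π² + ln²0.232) = 0.422.
From t_s ≈ 3/(ζω_n): ω_n = 3/(ζ·t_s) = 3/(0.422·0.257) = 27.7 rad/s.

ω_n ≈ 27.7 rad/s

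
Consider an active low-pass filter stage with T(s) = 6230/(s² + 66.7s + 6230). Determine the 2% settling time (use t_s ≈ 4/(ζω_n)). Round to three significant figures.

t_s ≈ 0.120 s

Comparing the denominator to s² + 2ζω_n s + ω_n²: ω_n = √6230 = 78.9 rad/s, and 2ζω_n = 66.7 so ζ = 66.7/(2·78.9) = 0.423.
t_s ≈ 4/(ζω_n) = 4/(0.423·78.9) = 0.120 s.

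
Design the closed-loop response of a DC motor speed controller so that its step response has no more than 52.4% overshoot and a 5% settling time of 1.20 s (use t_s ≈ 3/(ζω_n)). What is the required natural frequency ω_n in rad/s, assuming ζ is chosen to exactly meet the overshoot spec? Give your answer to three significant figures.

ω_n ≈ 12.4 rad/s

From %OS = 100·exp(−πζ/√(1−ζ²)), invert to get ζ = −ln(OS)/√(π² + ln²(OS)) with OS = 0.524.
−ln 0.524 = 0.6463, so ζ = 0.6463/√(π² + 0.4177) = 0.201.
Then ω_n = 3/(ζ t_s) = 3/(0.201 × 1.20) = 12.4 rad/s.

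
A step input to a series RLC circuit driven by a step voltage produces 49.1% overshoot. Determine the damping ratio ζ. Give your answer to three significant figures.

Inverting the overshoot relation: ζ = |ln 0.491|/√(π² + ln²0.491) = 0.221.

ζ ≈ 0.221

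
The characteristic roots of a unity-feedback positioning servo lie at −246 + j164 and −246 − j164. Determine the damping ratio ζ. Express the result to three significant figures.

ζ ≈ 0.832

The poles are at −σ ± jω_d with σ = 246 and ω_d = 164, so ω_n = √(σ²+ω_d²) = 296 rad/s and ζ = σ/ω_n = 0.832.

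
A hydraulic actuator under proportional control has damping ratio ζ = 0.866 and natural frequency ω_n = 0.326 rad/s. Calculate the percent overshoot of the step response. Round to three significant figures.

%OS ≈ 0.434%

For an underdamped second-order system, %OS = 100·exp(−πζ/√(1−ζ²)).
πζ/√(1−ζ²) = π·0.866/√(1−0.750) = 5.441, so %OS = 100·e^(−5.441) = 0.434%.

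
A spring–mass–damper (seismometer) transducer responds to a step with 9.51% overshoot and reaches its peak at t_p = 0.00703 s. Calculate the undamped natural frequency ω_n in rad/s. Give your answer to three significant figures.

The overshoot fixes ζ = −ln(OS)/√(π²+ln²(OS)) = 0.599.
From t_p = π/ω_d, ω_d = π/0.00703 = 447 rad/s, so ω_n = ω_d/√(1−ζ²) = 558 rad/s.

ω_n ≈ 558 rad/s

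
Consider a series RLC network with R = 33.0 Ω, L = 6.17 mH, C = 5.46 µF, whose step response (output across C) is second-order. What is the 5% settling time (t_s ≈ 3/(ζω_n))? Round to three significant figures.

t_s ≈ 0.00112 s

For a series RLC circuit (capacitor voltage as output), ω_n = 1/√(LC) = 1/√(6.17 mH · 5.46 µF) = 5450 rad/s.
ζ = (R/2)·√(C/L) = (33.0/2)·√(5.46 µF/6.17 mH) = 0.491.
t_s ≈ 3/(ζω_n) = 0.00112 s.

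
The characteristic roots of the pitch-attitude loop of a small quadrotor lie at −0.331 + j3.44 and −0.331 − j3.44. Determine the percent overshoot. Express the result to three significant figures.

The poles are at −σ ± jω_d with σ = 0.331 and ω_d = 3.44, so ω_n = √(σ²+ω_d²) = 3.46 rad/s and ζ = σ/ω_n = 0.0958.
Overshoot: exp(−π·0.0958/√(1−0.0958²)) = 0.739, i.e. 73.9%.

%OS ≈ 73.9%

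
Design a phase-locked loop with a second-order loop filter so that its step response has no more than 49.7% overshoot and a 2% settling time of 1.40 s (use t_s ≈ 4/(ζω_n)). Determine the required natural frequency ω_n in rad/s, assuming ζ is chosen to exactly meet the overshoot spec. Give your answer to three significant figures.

Inverting the overshoot relation: ζ = |ln 0.497|/√(π² + ln²0.497) = 0.217.
From t_s ≈ 4/(ζω_n): ω_n = 4/(ζ·t_s) = 4/(0.217·1.40) = 13.2 rad/s.

ω_n ≈ 13.2 rad/s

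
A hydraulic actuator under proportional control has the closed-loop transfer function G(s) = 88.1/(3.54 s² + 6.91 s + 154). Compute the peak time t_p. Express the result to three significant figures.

Dividing through by 3.54: denominator becomes s² + 1.952 s + 43.50.
So ω_n = √43.50 = 6.60 rad/s and ζ = 1.952/(2·6.60) = 0.148.
ω_d = ω_n√(1−ζ²) = 6.52 rad/s. t_p = π/ω_d = 0.482 s.

t_p ≈ 0.482 s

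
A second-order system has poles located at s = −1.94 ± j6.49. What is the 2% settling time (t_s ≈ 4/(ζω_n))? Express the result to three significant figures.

t_s ≈ 2.06 s

For poles at −σ ± jω_d, ζω_n = σ = 1.94, so t_s ≈ 4/σ = 2.06 s.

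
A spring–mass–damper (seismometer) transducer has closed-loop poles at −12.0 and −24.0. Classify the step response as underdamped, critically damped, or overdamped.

Since the poles are distinct, negative and real, the response is overdamped.

overdamped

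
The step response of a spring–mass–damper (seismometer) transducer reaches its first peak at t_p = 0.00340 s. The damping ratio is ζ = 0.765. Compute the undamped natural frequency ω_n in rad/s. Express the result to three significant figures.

ω_n ≈ 1430 rad/s

Peak time t_p = π/ω_d, so ω_d = π/t_p = π/0.00340 = 924 rad/s.
ω_n = ω_d/√(1−ζ²) = 924/√0.415 = 1430 rad/s.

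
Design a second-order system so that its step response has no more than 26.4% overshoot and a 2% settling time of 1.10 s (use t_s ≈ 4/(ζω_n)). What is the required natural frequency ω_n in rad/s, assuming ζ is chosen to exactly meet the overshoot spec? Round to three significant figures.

From %OS = 100·exp(−πζ/√(1−ζ²)), invert to get ζ = −ln(OS)/√(π² + ln²(OS)) with OS = 0.264.
−ln 0.264 = 1.332, so ζ = 1.332/√(π² + 1.774) = 0.390.
From t_s ≈ 4/(ζω_n): ω_n = 4/(ζ·t_s) = 4/(0.390·1.10) = 9.32 rad/s.

ω_n ≈ 9.32 rad/s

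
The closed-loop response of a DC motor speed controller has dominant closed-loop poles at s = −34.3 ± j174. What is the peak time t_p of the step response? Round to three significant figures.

t_p ≈ 0.0181 s

t_p = π/ω_d with ω_d = 174 (the imaginary part), so t_p = 0.0181 s.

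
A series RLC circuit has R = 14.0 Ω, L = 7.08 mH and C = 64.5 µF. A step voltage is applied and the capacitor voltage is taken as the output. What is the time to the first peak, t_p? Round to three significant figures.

For a series RLC circuit (capacitor voltage as output), ω_n = 1/√(LC) = 1/√(7.08 mH · 64.5 µF) = 1480 rad/s.
ζ = (R/2)·√(C/L) = (14.0/2)·√(64.5 µF/7.08 mH) = 0.668.
ω_d = 1480·√(1 − 0.668²) = 1100 rad/s. t_p = π/ω_d = 0.00285 s.

t_p ≈ 0.00285 s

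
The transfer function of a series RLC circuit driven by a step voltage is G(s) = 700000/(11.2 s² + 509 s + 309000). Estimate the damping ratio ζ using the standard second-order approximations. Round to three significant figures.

ζ ≈ 0.137

Dividing through by 11.2: denominator becomes s² + 45.45 s + 27590.
So ω_n = √27590 = 166 rad/s and ζ = 45.45/(2·166) = 0.137.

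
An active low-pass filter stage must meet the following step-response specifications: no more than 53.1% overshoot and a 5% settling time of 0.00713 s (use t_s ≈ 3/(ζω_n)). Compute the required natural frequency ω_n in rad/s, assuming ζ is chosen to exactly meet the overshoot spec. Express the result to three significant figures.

From %OS = 100·exp(−πζ/√(1−ζ²)), invert to get ζ = −ln(OS)/√(π² + ln²(OS)) with OS = 0.531.
−ln 0.531 = 0.6330, so ζ = 0.6330/√(π² + 0.4007) = 0.198.
From t_s ≈ 3/(ζω_n): ω_n = 3/(ζ·t_s) = 3/(0.198·0.00713) = 2130 rad/s.

ω_n ≈ 2130 rad/s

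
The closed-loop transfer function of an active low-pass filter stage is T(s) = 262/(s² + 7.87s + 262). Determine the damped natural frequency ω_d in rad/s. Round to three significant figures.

ω_d ≈ 15.7 rad/s

Matching coefficients with s² + 2ζω_n s + ω_n² gives ω_n² = 262 ⇒ ω_n = 16.2 rad/s, and ζ = 7.87/(2ω_n) = 0.243.
The damped frequency ω_d = ω_n√(1−ζ²) = 15.7 rad/s.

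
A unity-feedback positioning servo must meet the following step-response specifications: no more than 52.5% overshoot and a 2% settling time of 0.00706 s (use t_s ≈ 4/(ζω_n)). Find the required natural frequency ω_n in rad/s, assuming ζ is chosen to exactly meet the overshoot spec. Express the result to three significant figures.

ω_n ≈ 2820 rad/s

Inverting the overshoot relation: ζ = |ln 0.525|/√(π² + ln²0.525) = 0.201.
Then ω_n = 4/(ζ t_s) = 4/(0.201 × 0.00706) = 2820 rad/s.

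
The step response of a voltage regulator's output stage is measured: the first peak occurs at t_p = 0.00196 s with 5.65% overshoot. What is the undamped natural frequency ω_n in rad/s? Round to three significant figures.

ζ from %OS: ζ = |ln 0.0565|/√(π²+ln²0.0565) = 0.675.
From t_p = π/ω_d, ω_d = π/0.00196 = 1600 rad/s, so ω_n = ω_d/√(1−ζ²) = 2170 rad/s.

ω_n ≈ 2170 rad/s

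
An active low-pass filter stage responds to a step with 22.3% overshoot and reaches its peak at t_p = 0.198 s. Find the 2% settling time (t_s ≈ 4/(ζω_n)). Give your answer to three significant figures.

The overshoot fixes ζ = −ln(OS)/√(π²+ln²(OS)) = 0.431.
t_p = π/ω_d ⇒ ω_d = 15.9 rad/s; then ω_n = ω_d/√(1−ζ²) = 17.6 rad/s.
t_s ≈ 4/(ζω_n) = 4/(0.431·17.6) = 0.528 s.

t_s ≈ 0.528 s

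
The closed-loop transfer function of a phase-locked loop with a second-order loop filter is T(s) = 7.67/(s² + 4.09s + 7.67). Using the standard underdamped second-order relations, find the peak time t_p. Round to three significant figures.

t_p ≈ 1.68 s

Matching coefficients with s² + 2ζω_n s + ω_n² gives ω_n² = 7.67 ⇒ ω_n = 2.77 rad/s, and ζ = 4.09/(2ω_n) = 0.738.
The damped frequency ω_d = ω_n√(1−ζ²) = 1.87 rad/s. Then t_p = π/ω_d = 1.68 s.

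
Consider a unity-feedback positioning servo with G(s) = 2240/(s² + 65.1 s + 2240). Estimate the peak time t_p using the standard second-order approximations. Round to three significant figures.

Matching coefficients with s² + 2ζω_n s + ω_n² gives ω_n² = 2240 ⇒ ω_n = 47.3 rad/s, and ζ = 65.1/(2ω_n) = 0.688.
ω_d = 47.3·√(1 − 0.688²) = 34.4 rad/s. Then t_p = π/ω_d = 0.0914 s.

t_p ≈ 0.0914 s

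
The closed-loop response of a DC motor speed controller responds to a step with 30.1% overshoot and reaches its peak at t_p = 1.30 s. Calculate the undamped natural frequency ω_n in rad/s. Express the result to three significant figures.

ω_n ≈ 2.59 rad/s

The overshoot fixes ζ = −ln(OS)/√(π²+ln²(OS)) = 0.357.
From t_p = π/ω_d, ω_d = π/1.30 = 2.42 rad/s, so ω_n = ω_d/√(1−ζ²) = 2.59 rad/s.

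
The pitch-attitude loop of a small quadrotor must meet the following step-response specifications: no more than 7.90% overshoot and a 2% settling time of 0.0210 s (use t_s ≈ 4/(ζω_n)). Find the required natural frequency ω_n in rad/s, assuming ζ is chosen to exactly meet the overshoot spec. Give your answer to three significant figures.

ω_n ≈ 303 rad/s

Inverting the overshoot relation: ζ = |ln 0.0790|/√(π² + ln²0.0790) = 0.628.
From t_s ≈ 4/(ζω_n): ω_n = 4/(ζ·t_s) = 4/(0.628·0.0210) = 303 rad/s.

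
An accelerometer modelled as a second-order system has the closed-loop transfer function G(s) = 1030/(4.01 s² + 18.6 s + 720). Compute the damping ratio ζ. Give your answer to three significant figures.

ζ ≈ 0.173

Dividing through by 4.01: denominator becomes s² + 4.638 s + 179.6.
So ω_n = √179.6 = 13.4 rad/s and ζ = 4.638/(2·13.4) = 0.173.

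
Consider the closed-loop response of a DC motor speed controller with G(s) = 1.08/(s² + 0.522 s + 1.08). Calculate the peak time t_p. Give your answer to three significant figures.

ω_n = √1.08 = 1.04 rad/s; ζ = 0.522/(2·1.04) = 0.251.
ω_d = 1.04·√(1 − 0.251²) = 1.01 rad/s. Then t_p = π/ω_d = 3.12 s.

t_p ≈ 3.12 s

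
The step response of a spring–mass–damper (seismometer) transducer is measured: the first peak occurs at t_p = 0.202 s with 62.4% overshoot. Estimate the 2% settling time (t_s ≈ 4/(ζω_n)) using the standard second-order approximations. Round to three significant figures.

t_s ≈ 1.71 s

From the overshoot, ζ = −ln(OS)/√(π²+ln²(OS)) = 0.148.
t_p = π/ω_d ⇒ ω_d = 15.6 rad/s; then ω_n = ω_d/√(1−ζ²) = 15.7 rad/s.
t_s ≈ 4/(ζω_n) = 4/(0.148·15.7) = 1.71 s.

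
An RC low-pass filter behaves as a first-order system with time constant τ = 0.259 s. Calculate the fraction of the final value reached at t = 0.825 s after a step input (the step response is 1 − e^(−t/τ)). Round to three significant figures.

y/y_∞ ≈ 0.959

y(t)/y_∞ = 1 − e^(−t/τ) = 1 − e^(−0.825/0.259) = 1 − e^(−3.19) = 0.959.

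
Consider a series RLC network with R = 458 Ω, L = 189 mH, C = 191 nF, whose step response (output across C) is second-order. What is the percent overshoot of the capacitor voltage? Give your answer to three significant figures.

For a series RLC circuit (capacitor voltage as output), ω_n = 1/√(LC) = 1/√(189 mH · 191 nF) = 5260 rad/s.
ζ = (R/2)·√(C/L) = (458/2)·√(191 nF/189 mH) = 0.230.
%OS = 100·exp(−πζ/√(1−ζ²)) = 47.6%.

%OS ≈ 47.6%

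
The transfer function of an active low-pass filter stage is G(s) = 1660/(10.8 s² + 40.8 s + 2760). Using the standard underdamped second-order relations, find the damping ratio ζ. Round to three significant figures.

ζ ≈ 0.118

Dividing through by 10.8: denominator becomes s² + 3.778 s + 255.6.
So ω_n = √255.6 = 16.0 rad/s and ζ = 3.778/(2·16.0) = 0.118.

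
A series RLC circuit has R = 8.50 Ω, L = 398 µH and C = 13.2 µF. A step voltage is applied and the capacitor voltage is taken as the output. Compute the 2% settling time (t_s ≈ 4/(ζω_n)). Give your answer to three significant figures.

For a series RLC circuit (capacitor voltage as output), ω_n = 1/√(LC) = 1/√(398 µH · 13.2 µF) = 13800 rad/s.
ζ = (R/2)·√(C/L) = (8.50/2)·√(13.2 µF/398 µH) = 0.774.
t_s ≈ 4/(ζω_n) = 0.000375 s.

t_s ≈ 0.000375 s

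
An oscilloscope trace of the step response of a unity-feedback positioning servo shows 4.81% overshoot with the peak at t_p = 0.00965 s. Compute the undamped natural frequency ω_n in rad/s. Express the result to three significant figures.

From the overshoot, ζ = −ln(OS)/√(π²+ln²(OS)) = 0.695.
From t_p = π/ω_d, ω_d = π/0.00965 = 326 rad/s, so ω_n = ω_d/√(1−ζ²) = 453 rad/s.

ω_n ≈ 453 rad/s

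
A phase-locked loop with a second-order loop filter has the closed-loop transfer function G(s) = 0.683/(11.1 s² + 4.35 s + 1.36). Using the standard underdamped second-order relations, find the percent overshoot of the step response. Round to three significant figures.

%OS ≈ 12.0%

Dividing through by 11.1: denominator becomes s² + 0.3919 s + 0.1225.
So ω_n = √0.1225 = 0.350 rad/s and ζ = 0.3919/(2·0.350) = 0.560.
%OS = 100 e^{−πζ/√(1−ζ²)} with ζ = 0.560 gives 12.0%.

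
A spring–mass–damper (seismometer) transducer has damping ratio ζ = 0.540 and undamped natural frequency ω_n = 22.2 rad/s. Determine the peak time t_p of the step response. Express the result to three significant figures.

t_p ≈ 0.168 s

The damped frequency is ω_d = ω_n√(1−ζ²) = 22.2·√(1−0.292) = 18.7 rad/s.
Peak time t_p = π/ω_d = π/18.7 = 0.168 s.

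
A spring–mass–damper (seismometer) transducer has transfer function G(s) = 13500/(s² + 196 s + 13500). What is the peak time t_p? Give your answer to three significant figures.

Matching coefficients with s² + 2ζω_n s + ω_n² gives ω_n² = 13500 ⇒ ω_n = 116 rad/s, and ζ = 196/(2ω_n) = 0.843.
ω_d = ω_n√(1−ζ²) = 62.4 rad/s. Then t_p = π/ω_d = 0.0503 s.

t_p ≈ 0.0503 s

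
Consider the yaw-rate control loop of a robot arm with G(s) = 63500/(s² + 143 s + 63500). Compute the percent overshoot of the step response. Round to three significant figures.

Comparing the denominator to s² + 2ζω_n s + ω_n²: ω_n = √63500 = 252 rad/s, and 2ζω_n = 143 so ζ = 143/(2·252) = 0.284.
Overshoot: exp(−π·0.284/√(1−0.284²)) = 0.395, i.e. 39.5%.

%OS ≈ 39.5%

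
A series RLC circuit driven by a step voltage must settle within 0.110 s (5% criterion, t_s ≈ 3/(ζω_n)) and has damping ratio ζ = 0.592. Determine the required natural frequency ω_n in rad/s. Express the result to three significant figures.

ω_n ≈ 46.1 rad/s

Rearranging t_s ≈ 3/(ζω_n) gives ω_n = 3/(ζ·t_s) = 3/(0.592 × 0.110) = 46.1 rad/s.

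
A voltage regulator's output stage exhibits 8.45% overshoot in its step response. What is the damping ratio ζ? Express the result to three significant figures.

Inverting the overshoot relation: ζ = |ln 0.0845|/√(π² + ln²0.0845) = 0.618.

ζ ≈ 0.618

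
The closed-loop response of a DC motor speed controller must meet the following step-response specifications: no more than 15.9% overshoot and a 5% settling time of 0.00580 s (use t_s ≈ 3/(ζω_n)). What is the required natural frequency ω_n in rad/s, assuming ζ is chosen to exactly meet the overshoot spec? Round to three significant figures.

ω_n ≈ 1020 rad/s

From %OS = 100·exp(−πζ/√(1−ζ²)), invert to get ζ = −ln(OS)/√(π² + ln²(OS)) with OS = 0.159.
−ln 0.159 = 1.839, so ζ = 1.839/√(π² + 3.381) = 0.505.
From t_s ≈ 3/(ζω_n): ω_n = 3/(ζ·t_s) = 3/(0.505·0.00580) = 1020 rad/s.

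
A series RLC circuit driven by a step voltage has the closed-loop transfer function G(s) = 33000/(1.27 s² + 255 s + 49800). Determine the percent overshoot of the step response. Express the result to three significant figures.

Dividing through by 1.27: denominator becomes s² + 200.8 s + 39210.
So ω_n = √39210 = 198 rad/s and ζ = 200.8/(2·198) = 0.507.
Overshoot: exp(−π·0.507/√(1−0.507²)) = 0.158, i.e. 15.8%.

%OS ≈ 15.8%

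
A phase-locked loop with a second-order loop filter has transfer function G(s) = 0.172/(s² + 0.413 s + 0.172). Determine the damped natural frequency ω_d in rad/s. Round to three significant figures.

ω_d ≈ 0.360 rad/s

ω_n = √0.172 = 0.415 rad/s; ζ = 0.413/(2·0.415) = 0.498.
ω_d = ω_n√(1−ζ²) = 0.360 rad/s.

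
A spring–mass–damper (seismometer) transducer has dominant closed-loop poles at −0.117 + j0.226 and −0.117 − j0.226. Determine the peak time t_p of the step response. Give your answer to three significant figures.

t_p ≈ 13.9 s

t_p = π/ω_d with ω_d = 0.226 (the imaginary part), so t_p = 13.9 s.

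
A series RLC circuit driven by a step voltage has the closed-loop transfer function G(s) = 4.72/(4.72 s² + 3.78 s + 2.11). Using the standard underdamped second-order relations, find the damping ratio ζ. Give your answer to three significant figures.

ζ ≈ 0.599

Dividing through by 4.72: denominator becomes s² + 0.8008 s + 0.4470.
So ω_n = √0.4470 = 0.669 rad/s and ζ = 0.8008/(2·0.669) = 0.599.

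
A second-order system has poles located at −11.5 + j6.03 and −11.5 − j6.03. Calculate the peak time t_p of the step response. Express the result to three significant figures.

t_p = π/ω_d with ω_d = 6.03 (the imaginary part), so t_p = 0.521 s.

t_p ≈ 0.521 s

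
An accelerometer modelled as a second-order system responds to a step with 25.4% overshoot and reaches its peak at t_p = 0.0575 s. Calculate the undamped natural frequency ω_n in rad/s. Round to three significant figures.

ζ from %OS: ζ = |ln 0.254|/√(π²+ln²0.254) = 0.400.
t_p = π/ω_d ⇒ ω_d = 54.6 rad/s; then ω_n = ω_d/√(1−ζ²) = 59.6 rad/s.

ω_n ≈ 59.6 rad/s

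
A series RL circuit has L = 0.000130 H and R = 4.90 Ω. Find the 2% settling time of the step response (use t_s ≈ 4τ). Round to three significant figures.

t_s ≈ 0.000106 s

τ = L/R = 0.000130/4.90 = 0.0000265 s.
t_s ≈ 4τ = 0.000106 s.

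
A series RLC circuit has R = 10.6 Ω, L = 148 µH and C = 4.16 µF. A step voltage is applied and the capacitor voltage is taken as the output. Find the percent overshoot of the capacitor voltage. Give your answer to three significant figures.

%OS ≈ 0.228%

For a series RLC circuit (capacitor voltage as output), ω_n = 1/√(LC) = 1/√(148 µH · 4.16 µF) = 40300 rad/s.
ζ = (R/2)·√(C/L) = (10.6/2)·√(4.16 µF/148 µH) = 0.889.
%OS = 100 e^{−πζ/√(1−ζ²)} with ζ = 0.889 gives 0.228%.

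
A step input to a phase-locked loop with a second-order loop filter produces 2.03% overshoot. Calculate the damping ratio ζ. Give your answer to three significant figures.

ζ ≈ 0.779

Inverting the overshoot relation: ζ = |ln 0.0203|/√(π² + ln²0.0203) = 0.779.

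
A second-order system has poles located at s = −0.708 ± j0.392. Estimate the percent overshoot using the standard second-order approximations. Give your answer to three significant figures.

With σ = 0.708, ω_d = 0.392: ω_n = √(σ²+ω_d²) = 0.809 rad/s, ζ = σ/ω_n = 0.875.
%OS = 100·exp(−πζ/√(1−ζ²)) = 0.343%.

%OS ≈ 0.343%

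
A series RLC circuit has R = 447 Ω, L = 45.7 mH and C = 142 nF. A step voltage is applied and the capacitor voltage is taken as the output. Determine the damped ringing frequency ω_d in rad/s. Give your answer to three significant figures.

For a series RLC circuit (capacitor voltage as output), ω_n = 1/√(LC) = 1/√(45.7 mH · 142 nF) = 12400 rad/s.
ζ = (R/2)·√(C/L) = (447/2)·√(142 nF/45.7 mH) = 0.394.
ω_d = ω_n√(1−ζ²) = 11400 rad/s.

ω_d ≈ 11400 rad/s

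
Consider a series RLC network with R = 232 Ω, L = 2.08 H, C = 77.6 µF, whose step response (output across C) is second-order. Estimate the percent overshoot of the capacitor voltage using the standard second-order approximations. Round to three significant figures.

%OS ≈ 4.27%

For a series RLC circuit (capacitor voltage as output), ω_n = 1/√(LC) = 1/√(2.08 H · 77.6 µF) = 78.7 rad/s.
ζ = (R/2)·√(C/L) = (232/2)·√(77.6 µF/2.08 H) = 0.709.
%OS = 100 e^{−πζ/√(1−ζ²)} with ζ = 0.709 gives 4.27%.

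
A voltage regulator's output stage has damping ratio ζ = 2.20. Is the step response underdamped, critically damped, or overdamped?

overdamped

Since ζ = 2.20 > 1, the system is overdamped.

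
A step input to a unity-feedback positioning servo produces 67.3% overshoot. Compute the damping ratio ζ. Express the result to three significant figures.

ζ ≈ 0.125

From %OS = 100·exp(−πζ/√(1−ζ²)), invert to get ζ = −ln(OS)/√(π² + ln²(OS)) with OS = 0.673.
−ln 0.673 = 0.3960, so ζ = 0.3960/√(π² + 0.1568) = 0.125.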